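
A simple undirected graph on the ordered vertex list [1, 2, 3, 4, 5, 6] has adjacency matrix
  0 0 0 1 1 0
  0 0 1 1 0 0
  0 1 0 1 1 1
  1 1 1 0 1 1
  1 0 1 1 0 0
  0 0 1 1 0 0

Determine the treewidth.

A width-2 tree decomposition is:
Bags: B1 = {2, 3, 4}  B2 = {3, 4, 5}  B3 = {3, 4, 6}  B4 = {1, 4, 5}
Tree: B1–B2, B2–B3, B2–B4
The largest bag has 3 vertices, giving width 2; this decomposition certifies tw(G) ≤ 2. For the lower bound, the 3 vertices {1, 4, 5} are pairwise adjacent, and any tree decomposition puts a clique entirely inside one bag — forcing width ≥ 2. Therefore the treewidth is 2.

2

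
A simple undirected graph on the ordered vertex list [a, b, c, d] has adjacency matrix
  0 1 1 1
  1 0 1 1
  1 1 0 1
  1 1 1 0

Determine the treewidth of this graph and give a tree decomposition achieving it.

Treewidth 3.
One such decomposition:
Bags: B1 = {a, b, c, d}
Tree: (single bag)

A single bag containing all 4 vertices is trivially a valid decomposition of width 3. On the other hand G contains the 4-clique {a, b, c, d}. A clique must lie in a single bag of any decomposition, so no decomposition can have width below 3. Therefore the treewidth is 3.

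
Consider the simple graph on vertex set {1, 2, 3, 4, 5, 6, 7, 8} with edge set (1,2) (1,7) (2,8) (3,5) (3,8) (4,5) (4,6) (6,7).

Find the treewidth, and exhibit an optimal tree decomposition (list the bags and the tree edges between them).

Each bag holds 3 vertices, so the decomposition has width 2, which upper-bounds the treewidth. The edges 3–8–2–1–7–6–4–5–3 form a cycle, so G is not a tree and its treewidth is at least 2. Hence tw(G) = 2 exactly.

Treewidth 2.
One such decomposition:
Bags: B1 = {2, 3, 8}  B2 = {1, 2, 3}  B3 = {1, 3, 7}  B4 = {3, 6, 7}  B5 = {3, 4, 6}  B6 = {3, 4, 5}
Tree: B1–B2, B2–B3, B3–B4, B4–B5, B5–B6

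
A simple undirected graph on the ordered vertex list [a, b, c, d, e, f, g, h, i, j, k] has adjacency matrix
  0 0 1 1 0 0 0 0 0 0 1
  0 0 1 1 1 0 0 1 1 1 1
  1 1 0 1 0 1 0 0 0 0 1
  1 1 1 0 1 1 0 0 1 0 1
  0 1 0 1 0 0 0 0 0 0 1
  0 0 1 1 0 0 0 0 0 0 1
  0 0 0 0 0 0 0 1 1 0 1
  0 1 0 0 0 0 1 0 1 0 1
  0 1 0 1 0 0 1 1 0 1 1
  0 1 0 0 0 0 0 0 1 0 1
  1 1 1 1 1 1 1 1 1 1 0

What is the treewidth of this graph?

3

A width-3 tree decomposition is:
Bags: B1 = {b, h, i, k}  B2 = {b, d, i, k}  B3 = {g, h, i, k}  B4 = {b, c, d, k}  B5 = {a, c, d, k}  B6 = {b, d, e, k}  B7 = {b, i, j, k}  B8 = {c, d, f, k}
Tree: B1–B2, B1–B3, B2–B4, B4–B5, B4–B6, B1–B7, B5–B8
Every bag has size at most 4, so the width is 4 − 1 = 3 and tw(G) ≤ 3. On the other hand G contains the 4-clique {a, c, d, k}. A clique must lie in a single bag of any decomposition, so no decomposition can have width below 3. The upper and lower bounds meet at 3, so that is the treewidth.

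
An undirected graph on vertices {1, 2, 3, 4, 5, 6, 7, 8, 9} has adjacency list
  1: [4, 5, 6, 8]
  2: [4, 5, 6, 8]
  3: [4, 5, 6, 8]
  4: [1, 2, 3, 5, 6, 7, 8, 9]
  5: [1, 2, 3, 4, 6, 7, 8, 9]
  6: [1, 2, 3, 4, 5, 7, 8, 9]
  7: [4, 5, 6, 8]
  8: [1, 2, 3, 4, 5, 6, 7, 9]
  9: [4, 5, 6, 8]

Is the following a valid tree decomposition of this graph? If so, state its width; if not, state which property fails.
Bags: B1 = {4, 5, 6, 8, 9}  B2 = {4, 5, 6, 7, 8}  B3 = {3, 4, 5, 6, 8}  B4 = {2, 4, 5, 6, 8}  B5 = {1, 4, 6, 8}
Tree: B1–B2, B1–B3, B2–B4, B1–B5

A tree decomposition must satisfy three properties: every vertex lies in some bag; for every edge, both endpoints lie together in some bag; and for every vertex, the bags containing it form a connected subtree. Here edge (5,1) lies in no bag, so the decomposition is invalid.

No — edge (5,1) lies in no bag.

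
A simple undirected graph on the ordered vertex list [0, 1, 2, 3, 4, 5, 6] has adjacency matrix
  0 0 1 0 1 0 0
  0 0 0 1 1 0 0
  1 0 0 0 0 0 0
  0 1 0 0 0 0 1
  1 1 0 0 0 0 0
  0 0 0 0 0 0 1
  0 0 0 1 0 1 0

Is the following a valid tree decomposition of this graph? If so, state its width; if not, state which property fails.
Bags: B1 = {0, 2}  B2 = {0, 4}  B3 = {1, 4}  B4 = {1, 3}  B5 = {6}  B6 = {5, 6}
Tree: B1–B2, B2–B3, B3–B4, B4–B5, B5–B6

A tree decomposition must satisfy three properties: every vertex lies in some bag; for every edge, both endpoints lie together in some bag; and for every vertex, the bags containing it form a connected subtree. Here edge (3,6) lies in no bag, so the decomposition is invalid.

No — edge (3,6) lies in no bag.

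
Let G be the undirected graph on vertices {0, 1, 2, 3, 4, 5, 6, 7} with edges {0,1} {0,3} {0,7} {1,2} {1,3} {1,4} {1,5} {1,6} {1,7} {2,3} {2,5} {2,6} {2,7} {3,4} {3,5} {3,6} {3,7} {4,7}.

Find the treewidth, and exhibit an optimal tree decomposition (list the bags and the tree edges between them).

Treewidth 3.
Bags: B1 = {1, 2, 3, 7}  B2 = {1, 3, 4, 7}  B3 = {1, 2, 3, 6}  B4 = {1, 2, 3, 5}  B5 = {0, 1, 3, 7}
Tree: B1–B2, B1–B3, B1–B4, B2–B5

Every bag has size at most 4, so the width is 4 − 1 = 3 and tw(G) ≤ 3. Conversely, {0, 1, 3, 7} is a clique of size 4, and the vertices of any clique must share a bag in every tree decomposition; so some bag has ≥ 4 vertices and tw(G) ≥ 3. Therefore the treewidth is 3.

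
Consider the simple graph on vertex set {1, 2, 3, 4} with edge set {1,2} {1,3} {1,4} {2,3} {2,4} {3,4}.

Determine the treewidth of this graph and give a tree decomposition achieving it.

With just one bag of size 4, the width is 4 − 1 = 3, so tw(G) ≤ 3. On the other hand G contains the 4-clique {1, 2, 3, 4}. A clique must lie in a single bag of any decomposition, so no decomposition can have width below 3. Therefore the treewidth is 3.

Treewidth 3.
One such decomposition:
Bags: B1 = {1, 2, 3, 4}
Tree: (single bag)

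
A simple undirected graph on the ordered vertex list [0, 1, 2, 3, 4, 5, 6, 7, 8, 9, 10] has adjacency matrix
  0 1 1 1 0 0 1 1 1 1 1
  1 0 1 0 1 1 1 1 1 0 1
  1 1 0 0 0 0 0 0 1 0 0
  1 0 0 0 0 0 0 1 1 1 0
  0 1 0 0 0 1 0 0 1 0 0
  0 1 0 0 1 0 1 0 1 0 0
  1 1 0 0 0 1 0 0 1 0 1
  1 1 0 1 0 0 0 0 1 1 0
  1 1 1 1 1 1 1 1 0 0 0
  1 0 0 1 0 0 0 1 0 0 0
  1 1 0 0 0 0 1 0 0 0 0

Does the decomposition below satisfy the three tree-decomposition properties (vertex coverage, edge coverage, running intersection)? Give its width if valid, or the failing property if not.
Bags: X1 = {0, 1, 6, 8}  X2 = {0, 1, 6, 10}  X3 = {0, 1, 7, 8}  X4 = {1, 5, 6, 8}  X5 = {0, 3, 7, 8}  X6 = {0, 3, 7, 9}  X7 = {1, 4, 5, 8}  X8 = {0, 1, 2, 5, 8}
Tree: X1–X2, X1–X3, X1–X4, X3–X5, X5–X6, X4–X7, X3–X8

A tree decomposition must satisfy three properties: every vertex lies in some bag; for every edge, both endpoints lie together in some bag; and for every vertex, the bags containing it form a connected subtree. Here bags containing vertex 5 are not connected in the tree, so the decomposition is invalid.

No — bags containing vertex 5 are not connected in the tree.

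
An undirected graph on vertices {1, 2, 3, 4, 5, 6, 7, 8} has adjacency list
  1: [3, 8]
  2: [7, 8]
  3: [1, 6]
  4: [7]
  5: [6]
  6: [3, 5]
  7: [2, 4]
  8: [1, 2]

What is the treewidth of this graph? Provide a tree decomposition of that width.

Treewidth 1.
One optimal decomposition is:
Bags: B1 = {5, 6}  B2 = {3, 6}  B3 = {1, 3}  B4 = {1, 8}  B5 = {2, 8}  B6 = {2, 7}  B7 = {4, 7}
Tree: B1–B2, B2–B3, B3–B4, B4–B5, B5–B6, B6–B7

The largest bag has 2 vertices, giving width 1; this decomposition certifies tw(G) ≤ 1. Any graph with an edge has treewidth ≥ 1, and G has the edge 5–6. The upper and lower bounds meet at 1, so that is the treewidth.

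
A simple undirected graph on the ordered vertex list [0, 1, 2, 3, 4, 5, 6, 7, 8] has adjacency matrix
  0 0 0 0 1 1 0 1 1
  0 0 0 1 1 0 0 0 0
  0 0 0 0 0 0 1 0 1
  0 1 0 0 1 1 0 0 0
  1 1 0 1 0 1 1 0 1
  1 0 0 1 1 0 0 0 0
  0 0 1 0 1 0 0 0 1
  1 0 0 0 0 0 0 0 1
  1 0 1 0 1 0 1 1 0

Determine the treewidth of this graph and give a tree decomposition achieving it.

Each bag holds 3 vertices, so the decomposition has width 2, which upper-bounds the treewidth. On the other hand G contains the 3-clique {2, 6, 8}. A clique must lie in a single bag of any decomposition, so no decomposition can have width below 2. Combining the bounds, tw(G) = 2.

Treewidth 2.
Bags: B1 = {0, 7, 8}  B2 = {0, 4, 8}  B3 = {0, 4, 5}  B4 = {4, 6, 8}  B5 = {3, 4, 5}  B6 = {1, 3, 4}  B7 = {2, 6, 8}
Tree: B1–B2, B2–B3, B2–B4, B3–B5, B5–B6, B4–B7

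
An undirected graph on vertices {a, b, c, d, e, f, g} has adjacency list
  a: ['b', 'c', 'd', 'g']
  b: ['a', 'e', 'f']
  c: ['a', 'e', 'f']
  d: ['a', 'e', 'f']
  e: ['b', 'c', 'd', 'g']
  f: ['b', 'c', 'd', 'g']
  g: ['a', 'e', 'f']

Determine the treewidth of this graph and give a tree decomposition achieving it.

Treewidth 3.
One such decomposition:
Bags: B1 = {a, b, e, f}  B2 = {a, c, e, f}  B3 = {a, e, f, g}  B4 = {a, d, e, f}
Tree: B1–B2, B2–B3, B3–B4

Each bag holds 4 vertices, so the decomposition has width 3, which upper-bounds the treewidth. For the lower bound: the 4 vertex sets {b,e}, {c,f}, {a}, {g} are disjoint, each induces a connected subgraph, and every pair is joined by at least one edge of G. Contracting each set to a single vertex therefore yields K_{4} as a minor, and since treewidth is minor-monotone, tw(G) ≥ tw(K_{4}) = 3. Combining the bounds, tw(G) = 3.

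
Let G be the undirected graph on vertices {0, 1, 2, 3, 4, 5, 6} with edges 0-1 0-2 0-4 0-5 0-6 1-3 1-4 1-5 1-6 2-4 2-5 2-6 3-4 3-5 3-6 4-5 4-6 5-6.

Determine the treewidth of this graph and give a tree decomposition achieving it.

Every bag has size at most 5, so the width is 5 − 1 = 4 and tw(G) ≤ 4. Conversely, {0, 1, 4, 5, 6} is a clique of size 5, and the vertices of any clique must share a bag in every tree decomposition; so some bag has ≥ 5 vertices and tw(G) ≥ 4. The upper and lower bounds meet at 4, so that is the treewidth.

Treewidth 4.
Bags: B1 = {1, 3, 4, 5, 6}  B2 = {0, 1, 4, 5, 6}  B3 = {0, 2, 4, 5, 6}
Tree: B1–B2, B2–B3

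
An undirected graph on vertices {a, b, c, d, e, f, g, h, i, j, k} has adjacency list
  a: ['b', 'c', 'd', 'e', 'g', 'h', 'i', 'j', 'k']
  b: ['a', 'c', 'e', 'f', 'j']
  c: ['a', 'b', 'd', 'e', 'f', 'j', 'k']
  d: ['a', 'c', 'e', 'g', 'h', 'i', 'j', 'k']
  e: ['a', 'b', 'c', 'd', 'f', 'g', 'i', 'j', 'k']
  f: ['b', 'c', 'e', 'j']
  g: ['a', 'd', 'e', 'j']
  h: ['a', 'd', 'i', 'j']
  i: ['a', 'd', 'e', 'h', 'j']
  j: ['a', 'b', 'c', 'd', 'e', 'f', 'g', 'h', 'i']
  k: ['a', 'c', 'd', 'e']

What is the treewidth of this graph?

A width-4 tree decomposition is:
Bags: B1 = {a, d, e, i, j}  B2 = {a, c, d, e, j}  B3 = {a, d, h, i, j}  B4 = {a, c, d, e, k}  B5 = {a, b, c, e, j}  B6 = {b, c, e, f, j}  B7 = {a, d, e, g, j}
Tree: B1–B2, B1–B3, B2–B4, B2–B5, B5–B6, B2–B7
Each bag holds 5 vertices, so the decomposition has width 4, which upper-bounds the treewidth. For the lower bound, the 5 vertices {a, d, e, g, j} are pairwise adjacent, and any tree decomposition puts a clique entirely inside one bag — forcing width ≥ 4. Combining the bounds, tw(G) = 4.

4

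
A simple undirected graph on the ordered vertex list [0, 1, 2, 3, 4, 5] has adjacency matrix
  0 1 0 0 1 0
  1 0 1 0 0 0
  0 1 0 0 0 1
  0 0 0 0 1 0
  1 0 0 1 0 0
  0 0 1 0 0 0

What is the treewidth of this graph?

1

A width-1 tree decomposition is:
Bags: B1 = {2, 5}  B2 = {1, 2}  B3 = {0, 1}  B4 = {0, 4}  B5 = {3, 4}
Tree: B1–B2, B2–B3, B3–B4, B4–B5
Each bag holds 2 vertices, so the decomposition has width 1, which upper-bounds the treewidth. G has an edge, so its treewidth is at least 1. Therefore the treewidth is 1.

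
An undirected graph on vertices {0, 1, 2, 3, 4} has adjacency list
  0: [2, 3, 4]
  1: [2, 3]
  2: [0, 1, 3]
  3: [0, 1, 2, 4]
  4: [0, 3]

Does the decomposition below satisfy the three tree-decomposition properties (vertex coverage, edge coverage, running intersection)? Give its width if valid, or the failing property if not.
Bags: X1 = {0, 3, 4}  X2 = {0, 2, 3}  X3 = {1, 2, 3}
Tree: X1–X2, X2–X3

Yes; width 2.

Checking the three conditions: (i) the bags cover all of {0, 1, 2, 3, 4}; (ii) for each edge, some bag contains both endpoints; (iii) the bags containing any fixed vertex form a subtree. All hold, so the decomposition is valid with width 3 − 1 = 2.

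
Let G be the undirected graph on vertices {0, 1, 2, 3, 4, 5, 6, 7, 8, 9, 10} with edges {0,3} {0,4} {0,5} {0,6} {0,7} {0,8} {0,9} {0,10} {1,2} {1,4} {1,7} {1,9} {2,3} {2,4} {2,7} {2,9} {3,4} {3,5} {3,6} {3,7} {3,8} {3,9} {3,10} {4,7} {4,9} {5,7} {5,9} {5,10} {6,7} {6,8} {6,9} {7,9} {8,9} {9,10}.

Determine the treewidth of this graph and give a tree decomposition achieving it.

Treewidth 4.
One optimal decomposition is:
Bags: B1 = {0, 3, 5, 7, 9}  B2 = {0, 3, 4, 7, 9}  B3 = {2, 3, 4, 7, 9}  B4 = {0, 3, 6, 7, 9}  B5 = {0, 3, 6, 8, 9}  B6 = {1, 2, 4, 7, 9}  B7 = {0, 3, 5, 9, 10}
Tree: B1–B2, B2–B3, B1–B4, B4–B5, B3–B6, B1–B7

The largest bag has 5 vertices, giving width 4; this decomposition certifies tw(G) ≤ 4. Conversely, {1, 2, 4, 7, 9} is a clique of size 5, and the vertices of any clique must share a bag in every tree decomposition; so some bag has ≥ 5 vertices and tw(G) ≥ 4. Therefore the treewidth is 4.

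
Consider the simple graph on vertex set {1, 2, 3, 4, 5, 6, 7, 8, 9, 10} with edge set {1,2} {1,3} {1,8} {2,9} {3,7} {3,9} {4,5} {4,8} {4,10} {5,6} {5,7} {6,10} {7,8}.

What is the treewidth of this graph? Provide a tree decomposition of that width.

Treewidth 2.
Bags: B1 = {5, 6, 10}  B2 = {4, 5, 10}  B3 = {4, 5, 7}  B4 = {4, 7, 8}  B5 = {3, 7, 8}  B6 = {1, 3, 8}  B7 = {1, 3, 9}  B8 = {1, 2, 9}
Tree: B1–B2, B2–B3, B3–B4, B4–B5, B5–B6, B6–B7, B7–B8

Each bag holds 3 vertices, so the decomposition has width 2, which upper-bounds the treewidth. For the lower bound, G contains the cycle 6–10–4–5–6, so G is not a forest; only forests have treewidth ≤ 1, hence tw(G) ≥ 2. The upper and lower bounds meet at 2, so that is the treewidth.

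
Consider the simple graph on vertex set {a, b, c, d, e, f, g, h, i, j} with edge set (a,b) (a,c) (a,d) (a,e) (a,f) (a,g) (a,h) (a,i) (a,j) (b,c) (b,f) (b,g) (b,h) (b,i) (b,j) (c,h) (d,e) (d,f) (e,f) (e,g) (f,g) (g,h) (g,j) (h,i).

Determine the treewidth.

A width-3 tree decomposition is:
Bags: B1 = {a, b, g, h}  B2 = {a, b, f, g}  B3 = {a, e, f, g}  B4 = {a, d, e, f}  B5 = {a, b, c, h}  B6 = {a, b, h, i}  B7 = {a, b, g, j}
Tree: B1–B2, B2–B3, B3–B4, B1–B5, B1–B6, B2–B7
Every bag has size at most 4, so the width is 4 − 1 = 3 and tw(G) ≤ 3. Conversely, {a, d, e, f} is a clique of size 4, and the vertices of any clique must share a bag in every tree decomposition; so some bag has ≥ 4 vertices and tw(G) ≥ 3. Hence tw(G) = 3 exactly.

3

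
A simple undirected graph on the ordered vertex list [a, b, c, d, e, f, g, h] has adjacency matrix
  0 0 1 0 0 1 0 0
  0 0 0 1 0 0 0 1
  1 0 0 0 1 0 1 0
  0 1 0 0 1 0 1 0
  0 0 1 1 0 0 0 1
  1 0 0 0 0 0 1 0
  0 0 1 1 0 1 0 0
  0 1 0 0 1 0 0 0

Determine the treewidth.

A width-2 tree decomposition is:
Bags: B1 = {b, e, h}  B2 = {b, d, e}  B3 = {c, d, e}  B4 = {c, d, g}  B5 = {a, c, g}  B6 = {a, f, g}
Tree: B1–B2, B2–B3, B3–B4, B4–B5, B5–B6
The largest bag has 3 vertices, giving width 2; this decomposition certifies tw(G) ≤ 2. The edges h–b–d–e–h form a cycle, so G is not a tree and its treewidth is at least 2. Hence tw(G) = 2 exactly.

2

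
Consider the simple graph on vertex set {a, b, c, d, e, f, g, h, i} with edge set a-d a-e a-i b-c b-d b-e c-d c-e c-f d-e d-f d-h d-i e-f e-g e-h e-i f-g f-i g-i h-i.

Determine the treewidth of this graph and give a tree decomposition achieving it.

The largest bag has 4 vertices, giving width 3; this decomposition certifies tw(G) ≤ 3. On the other hand G contains the 4-clique {c, d, e, f}. A clique must lie in a single bag of any decomposition, so no decomposition can have width below 3. Therefore the treewidth is 3.

Treewidth 3.
One such decomposition:
Bags: B1 = {d, e, h, i}  B2 = {d, e, f, i}  B3 = {a, d, e, i}  B4 = {c, d, e, f}  B5 = {e, f, g, i}  B6 = {b, c, d, e}
Tree: B1–B2, B1–B3, B2–B4, B2–B5, B4–B6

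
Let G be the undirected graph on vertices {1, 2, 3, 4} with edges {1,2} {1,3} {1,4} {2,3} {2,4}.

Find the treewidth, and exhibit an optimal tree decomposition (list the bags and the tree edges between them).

The largest bag has 3 vertices, giving width 2; this decomposition certifies tw(G) ≤ 2. Conversely, {1, 2, 3} is a clique of size 3, and the vertices of any clique must share a bag in every tree decomposition; so some bag has ≥ 3 vertices and tw(G) ≥ 2. Hence tw(G) = 2 exactly.

Treewidth 2.
One optimal decomposition is:
Bags: B1 = {1, 2, 4}  B2 = {1, 2, 3}
Tree: B1–B2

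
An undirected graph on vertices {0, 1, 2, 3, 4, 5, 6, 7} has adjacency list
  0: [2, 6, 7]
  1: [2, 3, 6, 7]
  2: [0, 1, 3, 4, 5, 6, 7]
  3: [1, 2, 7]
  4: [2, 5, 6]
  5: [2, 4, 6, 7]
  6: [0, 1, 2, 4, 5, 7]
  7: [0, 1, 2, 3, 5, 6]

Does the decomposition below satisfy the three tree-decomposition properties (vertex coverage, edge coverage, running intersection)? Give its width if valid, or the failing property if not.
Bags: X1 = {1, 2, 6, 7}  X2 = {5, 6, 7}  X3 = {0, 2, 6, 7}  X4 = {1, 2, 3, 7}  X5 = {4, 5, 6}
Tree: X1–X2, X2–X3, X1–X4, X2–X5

A tree decomposition must satisfy three properties: every vertex lies in some bag; for every edge, both endpoints lie together in some bag; and for every vertex, the bags containing it form a connected subtree. Here edge (2,5) lies in no bag, so the decomposition is invalid.

No — edge (2,5) lies in no bag.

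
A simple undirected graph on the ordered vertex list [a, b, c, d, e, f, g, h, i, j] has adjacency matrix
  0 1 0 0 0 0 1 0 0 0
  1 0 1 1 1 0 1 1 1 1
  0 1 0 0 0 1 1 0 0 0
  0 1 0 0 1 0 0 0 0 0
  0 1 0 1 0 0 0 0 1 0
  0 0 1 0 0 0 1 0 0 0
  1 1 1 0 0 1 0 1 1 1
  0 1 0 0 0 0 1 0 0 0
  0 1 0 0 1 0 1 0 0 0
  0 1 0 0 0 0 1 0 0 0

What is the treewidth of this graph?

2

A width-2 tree decomposition is:
Bags: B1 = {b, c, g}  B2 = {b, g, j}  B3 = {c, f, g}  B4 = {b, g, i}  B5 = {b, g, h}  B6 = {a, b, g}  B7 = {b, e, i}  B8 = {b, d, e}
Tree: B1–B2, B1–B3, B2–B4, B2–B5, B1–B6, B4–B7, B7–B8
Every bag has size at most 3, so the width is 3 − 1 = 2 and tw(G) ≤ 2. On the other hand G contains the 3-clique {c, f, g}. A clique must lie in a single bag of any decomposition, so no decomposition can have width below 2. The upper and lower bounds meet at 2, so that is the treewidth.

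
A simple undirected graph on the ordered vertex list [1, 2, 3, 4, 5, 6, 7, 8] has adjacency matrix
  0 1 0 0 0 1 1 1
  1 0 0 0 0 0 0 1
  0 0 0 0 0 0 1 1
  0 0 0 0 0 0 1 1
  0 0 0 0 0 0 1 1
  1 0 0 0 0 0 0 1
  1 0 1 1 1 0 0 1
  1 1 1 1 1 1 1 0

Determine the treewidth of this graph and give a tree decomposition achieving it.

The largest bag has 3 vertices, giving width 2; this decomposition certifies tw(G) ≤ 2. On the other hand G contains the 3-clique {1, 2, 8}. A clique must lie in a single bag of any decomposition, so no decomposition can have width below 2. Therefore the treewidth is 2.

Treewidth 2.
Bags: B1 = {3, 7, 8}  B2 = {1, 7, 8}  B3 = {4, 7, 8}  B4 = {1, 6, 8}  B5 = {5, 7, 8}  B6 = {1, 2, 8}
Tree: B1–B2, B2–B3, B2–B4, B3–B5, B4–B6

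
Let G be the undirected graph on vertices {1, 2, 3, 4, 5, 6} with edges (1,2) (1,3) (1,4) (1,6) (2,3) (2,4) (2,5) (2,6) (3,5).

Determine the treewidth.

A width-2 tree decomposition is:
Bags: B1 = {2, 3, 5}  B2 = {1, 2, 3}  B3 = {1, 2, 6}  B4 = {1, 2, 4}
Tree: B1–B2, B2–B3, B3–B4
Each bag holds 3 vertices, so the decomposition has width 2, which upper-bounds the treewidth. For the lower bound, the 3 vertices {1, 2, 3} are pairwise adjacent, and any tree decomposition puts a clique entirely inside one bag — forcing width ≥ 2. Therefore the treewidth is 2.

2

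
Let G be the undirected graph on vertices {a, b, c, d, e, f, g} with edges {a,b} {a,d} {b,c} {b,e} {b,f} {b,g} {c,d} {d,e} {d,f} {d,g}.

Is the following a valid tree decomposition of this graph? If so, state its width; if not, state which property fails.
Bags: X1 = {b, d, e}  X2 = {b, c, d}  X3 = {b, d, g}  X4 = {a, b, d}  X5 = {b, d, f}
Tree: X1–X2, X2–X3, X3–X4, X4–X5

Yes; width 2.

Every vertex of G appears in some bag (union = {a, b, c, d, e, f, g}); every edge is covered by a bag; and for each vertex v the set of bags containing v is connected in the bag tree. The decomposition is therefore valid. The largest bag has 3 vertices, so the width is 2.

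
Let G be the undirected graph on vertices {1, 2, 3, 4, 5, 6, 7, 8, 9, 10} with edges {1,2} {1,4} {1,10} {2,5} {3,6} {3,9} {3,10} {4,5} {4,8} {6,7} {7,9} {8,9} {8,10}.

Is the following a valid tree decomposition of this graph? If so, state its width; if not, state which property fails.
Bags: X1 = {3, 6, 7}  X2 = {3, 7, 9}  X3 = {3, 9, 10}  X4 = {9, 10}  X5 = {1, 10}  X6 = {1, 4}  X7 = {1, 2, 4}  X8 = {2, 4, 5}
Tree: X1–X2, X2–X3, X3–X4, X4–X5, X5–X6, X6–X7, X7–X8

A tree decomposition must satisfy three properties: every vertex lies in some bag; for every edge, both endpoints lie together in some bag; and for every vertex, the bags containing it form a connected subtree. Here vertex 8 appears in no bag, so the decomposition is invalid.

No — vertex 8 appears in no bag.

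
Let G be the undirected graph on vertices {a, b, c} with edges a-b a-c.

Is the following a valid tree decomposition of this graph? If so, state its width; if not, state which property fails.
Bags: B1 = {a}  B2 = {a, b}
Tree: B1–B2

No — vertex c appears in no bag.

A tree decomposition must satisfy three properties: every vertex lies in some bag; for every edge, both endpoints lie together in some bag; and for every vertex, the bags containing it form a connected subtree. Here vertex c appears in no bag, so the decomposition is invalid.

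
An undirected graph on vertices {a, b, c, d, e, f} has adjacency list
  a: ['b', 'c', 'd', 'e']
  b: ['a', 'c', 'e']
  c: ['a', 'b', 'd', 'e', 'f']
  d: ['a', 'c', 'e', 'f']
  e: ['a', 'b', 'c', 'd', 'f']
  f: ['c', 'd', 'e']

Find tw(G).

A width-3 tree decomposition is:
Bags: B1 = {a, c, d, e}  B2 = {a, b, c, e}  B3 = {c, d, e, f}
Tree: B1–B2, B1–B3
Each bag holds 4 vertices, so the decomposition has width 3, which upper-bounds the treewidth. On the other hand G contains the 4-clique {c, d, e, f}. A clique must lie in a single bag of any decomposition, so no decomposition can have width below 3. Hence tw(G) = 3 exactly.

3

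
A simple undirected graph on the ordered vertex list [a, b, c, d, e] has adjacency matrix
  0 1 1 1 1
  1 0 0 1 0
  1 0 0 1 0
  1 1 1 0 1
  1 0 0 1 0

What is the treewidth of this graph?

2

A width-2 tree decomposition is:
Bags: B1 = {a, d, e}  B2 = {a, c, d}  B3 = {a, b, d}
Tree: B1–B2, B2–B3
Each bag holds 3 vertices, so the decomposition has width 2, which upper-bounds the treewidth. Conversely, {a, d, e} is a clique of size 3, and the vertices of any clique must share a bag in every tree decomposition; so some bag has ≥ 3 vertices and tw(G) ≥ 2. Therefore the treewidth is 2.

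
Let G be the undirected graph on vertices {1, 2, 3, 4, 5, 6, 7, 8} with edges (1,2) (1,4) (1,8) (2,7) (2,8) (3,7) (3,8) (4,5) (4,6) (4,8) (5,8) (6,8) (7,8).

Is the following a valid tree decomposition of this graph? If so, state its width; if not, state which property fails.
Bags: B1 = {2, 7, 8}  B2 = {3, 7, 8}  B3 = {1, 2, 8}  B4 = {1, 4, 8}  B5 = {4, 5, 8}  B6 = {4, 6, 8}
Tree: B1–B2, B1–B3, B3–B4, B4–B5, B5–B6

Yes; width 2.

Every vertex of G appears in some bag (union = {1, 2, 3, 4, 5, 6, 7, 8}); every edge is covered by a bag; and for each vertex v the set of bags containing v is connected in the bag tree. The decomposition is therefore valid. The largest bag has 3 vertices, so the width is 2.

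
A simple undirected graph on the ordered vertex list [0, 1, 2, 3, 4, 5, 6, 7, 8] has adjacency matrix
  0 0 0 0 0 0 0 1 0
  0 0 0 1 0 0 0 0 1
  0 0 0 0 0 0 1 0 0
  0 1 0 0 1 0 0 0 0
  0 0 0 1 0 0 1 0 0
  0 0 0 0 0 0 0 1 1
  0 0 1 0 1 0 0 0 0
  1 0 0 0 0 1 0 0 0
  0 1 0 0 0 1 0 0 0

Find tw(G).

A width-1 tree decomposition is:
Bags: B1 = {0, 7}  B2 = {5, 7}  B3 = {5, 8}  B4 = {1, 8}  B5 = {1, 3}  B6 = {3, 4}  B7 = {4, 6}  B8 = {2, 6}
Tree: B1–B2, B2–B3, B3–B4, B4–B5, B5–B6, B6–B7, B7–B8
Each bag holds 2 vertices, so the decomposition has width 1, which upper-bounds the treewidth. Any graph with an edge has treewidth ≥ 1, and G has the edge 0–7. Combining the bounds, tw(G) = 1.

1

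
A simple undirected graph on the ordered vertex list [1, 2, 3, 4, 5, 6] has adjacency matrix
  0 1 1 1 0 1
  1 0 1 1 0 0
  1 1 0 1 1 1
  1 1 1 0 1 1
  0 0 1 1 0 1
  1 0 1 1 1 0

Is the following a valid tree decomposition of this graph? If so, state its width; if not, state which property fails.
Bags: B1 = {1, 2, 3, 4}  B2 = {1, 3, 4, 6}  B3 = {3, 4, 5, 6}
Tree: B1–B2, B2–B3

Vertex coverage: the bags together contain {1, 2, 3, 4, 5, 6}, the full vertex set. Edge coverage: each edge of G has both endpoints in at least one bag. Running intersection: for every vertex, the bags containing it form a connected subtree. All three properties hold, so this is a valid tree decomposition of width max|bag| − 1 = 3, and hence tw(G) ≤ 3.

Yes; width 3.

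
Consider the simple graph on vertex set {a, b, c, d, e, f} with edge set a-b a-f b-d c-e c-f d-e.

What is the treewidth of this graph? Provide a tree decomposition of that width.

Treewidth 2.
One optimal decomposition is:
Bags: B1 = {c, d, e}  B2 = {c, d, f}  B3 = {a, d, f}  B4 = {a, b, d}
Tree: B1–B2, B2–B3, B3–B4

The largest bag has 3 vertices, giving width 2; this decomposition certifies tw(G) ≤ 2. The edges d–e–c–f–a–b–d form a cycle, so G is not a tree and its treewidth is at least 2. Hence tw(G) = 2 exactly.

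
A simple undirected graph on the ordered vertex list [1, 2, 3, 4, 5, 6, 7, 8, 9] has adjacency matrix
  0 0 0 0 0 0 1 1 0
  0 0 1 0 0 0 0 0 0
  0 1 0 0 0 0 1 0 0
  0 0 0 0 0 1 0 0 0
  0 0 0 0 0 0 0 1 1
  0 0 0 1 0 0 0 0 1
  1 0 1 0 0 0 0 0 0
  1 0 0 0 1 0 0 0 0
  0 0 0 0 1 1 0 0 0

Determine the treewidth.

1

A width-1 tree decomposition is:
Bags: B1 = {4, 6}  B2 = {6, 9}  B3 = {5, 9}  B4 = {5, 8}  B5 = {1, 8}  B6 = {1, 7}  B7 = {3, 7}  B8 = {2, 3}
Tree: B1–B2, B2–B3, B3–B4, B4–B5, B5–B6, B6–B7, B7–B8
The largest bag has 2 vertices, giving width 1; this decomposition certifies tw(G) ≤ 1. Any graph with an edge has treewidth ≥ 1, and G has the edge 4–6. Combining the bounds, tw(G) = 1.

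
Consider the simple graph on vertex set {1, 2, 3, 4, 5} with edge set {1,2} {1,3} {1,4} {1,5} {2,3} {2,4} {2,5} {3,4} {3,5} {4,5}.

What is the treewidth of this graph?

A width-4 tree decomposition is:
Bags: B1 = {1, 2, 3, 4, 5}
Tree: (single bag)
A single bag containing all 5 vertices is trivially a valid decomposition of width 4. For the lower bound, the 5 vertices {1, 2, 3, 4, 5} are pairwise adjacent, and any tree decomposition puts a clique entirely inside one bag — forcing width ≥ 4. The upper and lower bounds meet at 4, so that is the treewidth.

4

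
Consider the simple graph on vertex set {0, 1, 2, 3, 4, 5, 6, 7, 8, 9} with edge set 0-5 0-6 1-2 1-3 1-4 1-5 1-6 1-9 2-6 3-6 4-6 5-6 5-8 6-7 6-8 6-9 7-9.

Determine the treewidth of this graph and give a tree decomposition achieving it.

Each bag holds 3 vertices, so the decomposition has width 2, which upper-bounds the treewidth. On the other hand G contains the 3-clique {0, 5, 6}. A clique must lie in a single bag of any decomposition, so no decomposition can have width below 2. Combining the bounds, tw(G) = 2.

Treewidth 2.
One optimal decomposition is:
Bags: B1 = {1, 3, 6}  B2 = {1, 6, 9}  B3 = {1, 4, 6}  B4 = {1, 5, 6}  B5 = {1, 2, 6}  B6 = {5, 6, 8}  B7 = {6, 7, 9}  B8 = {0, 5, 6}
Tree: B1–B2, B1–B3, B2–B4, B4–B5, B4–B6, B2–B7, B6–B8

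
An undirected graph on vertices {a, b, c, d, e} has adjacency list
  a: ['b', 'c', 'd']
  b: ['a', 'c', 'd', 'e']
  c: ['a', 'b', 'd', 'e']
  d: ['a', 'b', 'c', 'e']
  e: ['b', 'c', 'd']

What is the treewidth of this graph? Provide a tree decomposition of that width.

Treewidth 3.
Bags: B1 = {b, c, d, e}  B2 = {a, b, c, d}
Tree: B1–B2

Each bag holds 4 vertices, so the decomposition has width 3, which upper-bounds the treewidth. Conversely, {b, c, d, e} is a clique of size 4, and the vertices of any clique must share a bag in every tree decomposition; so some bag has ≥ 4 vertices and tw(G) ≥ 3. Therefore the treewidth is 3.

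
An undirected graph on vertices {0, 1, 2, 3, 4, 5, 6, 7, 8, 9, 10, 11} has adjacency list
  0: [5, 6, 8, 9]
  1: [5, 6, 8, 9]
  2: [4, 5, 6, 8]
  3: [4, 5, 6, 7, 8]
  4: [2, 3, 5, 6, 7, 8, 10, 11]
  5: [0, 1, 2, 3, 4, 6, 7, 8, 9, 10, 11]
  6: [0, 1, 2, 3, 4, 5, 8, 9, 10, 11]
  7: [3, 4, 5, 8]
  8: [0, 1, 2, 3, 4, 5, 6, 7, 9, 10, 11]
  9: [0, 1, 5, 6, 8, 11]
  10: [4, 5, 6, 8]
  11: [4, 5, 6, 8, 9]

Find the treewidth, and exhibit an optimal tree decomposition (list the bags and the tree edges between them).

The largest bag has 5 vertices, giving width 4; this decomposition certifies tw(G) ≤ 4. For the lower bound, the 5 vertices {0, 5, 6, 8, 9} are pairwise adjacent, and any tree decomposition puts a clique entirely inside one bag — forcing width ≥ 4. Therefore the treewidth is 4.

Treewidth 4.
Bags: B1 = {4, 5, 6, 8, 10}  B2 = {4, 5, 6, 8, 11}  B3 = {5, 6, 8, 9, 11}  B4 = {1, 5, 6, 8, 9}  B5 = {3, 4, 5, 6, 8}  B6 = {0, 5, 6, 8, 9}  B7 = {3, 4, 5, 7, 8}  B8 = {2, 4, 5, 6, 8}
Tree: B1–B2, B2–B3, B3–B4, B1–B5, B4–B6, B5–B7, B5–B8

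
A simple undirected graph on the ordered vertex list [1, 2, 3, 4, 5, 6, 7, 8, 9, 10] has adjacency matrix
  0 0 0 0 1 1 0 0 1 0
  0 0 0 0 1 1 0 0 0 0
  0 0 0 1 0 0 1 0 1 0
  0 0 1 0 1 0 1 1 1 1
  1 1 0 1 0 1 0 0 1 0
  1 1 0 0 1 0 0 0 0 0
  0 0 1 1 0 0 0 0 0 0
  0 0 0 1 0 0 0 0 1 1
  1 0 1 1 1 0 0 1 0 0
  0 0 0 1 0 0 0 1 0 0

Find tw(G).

2

A width-2 tree decomposition is:
Bags: B1 = {4, 5, 9}  B2 = {3, 4, 9}  B3 = {4, 8, 9}  B4 = {3, 4, 7}  B5 = {1, 5, 9}  B6 = {1, 5, 6}  B7 = {4, 8, 10}  B8 = {2, 5, 6}
Tree: B1–B2, B2–B3, B2–B4, B1–B5, B5–B6, B3–B7, B6–B8
Every bag has size at most 3, so the width is 3 − 1 = 2 and tw(G) ≤ 2. Conversely, {1, 5, 9} is a clique of size 3, and the vertices of any clique must share a bag in every tree decomposition; so some bag has ≥ 3 vertices and tw(G) ≥ 2. Hence tw(G) = 2 exactly.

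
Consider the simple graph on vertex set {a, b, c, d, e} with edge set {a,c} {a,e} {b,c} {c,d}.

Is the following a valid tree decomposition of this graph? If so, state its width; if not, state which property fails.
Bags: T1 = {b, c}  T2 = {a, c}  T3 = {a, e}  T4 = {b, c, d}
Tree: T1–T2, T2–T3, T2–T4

A tree decomposition must satisfy three properties: every vertex lies in some bag; for every edge, both endpoints lie together in some bag; and for every vertex, the bags containing it form a connected subtree. Here bags containing vertex b are not connected in the tree, so the decomposition is invalid.

No — bags containing vertex b are not connected in the tree.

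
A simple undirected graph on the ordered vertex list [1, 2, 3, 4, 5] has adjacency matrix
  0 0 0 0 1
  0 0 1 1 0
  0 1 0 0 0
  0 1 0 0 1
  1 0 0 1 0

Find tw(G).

A width-1 tree decomposition is:
Bags: B1 = {2, 3}  B2 = {2, 4}  B3 = {4, 5}  B4 = {1, 5}
Tree: B1–B2, B2–B3, B3–B4
Each bag holds 2 vertices, so the decomposition has width 1, which upper-bounds the treewidth. Since G has at least one edge (e.g. 3–2), it is not an edgeless graph, so tw(G) ≥ 1. Therefore the treewidth is 1.

1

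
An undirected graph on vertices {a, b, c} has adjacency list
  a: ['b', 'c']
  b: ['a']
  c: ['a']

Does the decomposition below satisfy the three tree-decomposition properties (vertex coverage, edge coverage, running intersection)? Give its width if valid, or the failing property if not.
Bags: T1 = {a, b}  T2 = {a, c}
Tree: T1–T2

Vertex coverage: the bags together contain {a, b, c}, the full vertex set. Edge coverage: each edge of G has both endpoints in at least one bag. Running intersection: for every vertex, the bags containing it form a connected subtree. All three properties hold, so this is a valid tree decomposition of width max|bag| − 1 = 1, and hence tw(G) ≤ 1.

Yes; width 1.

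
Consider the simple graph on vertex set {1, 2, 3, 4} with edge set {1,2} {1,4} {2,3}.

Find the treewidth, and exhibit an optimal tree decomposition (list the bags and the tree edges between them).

Treewidth 1.
One such decomposition:
Bags: B1 = {1, 4}  B2 = {1, 2}  B3 = {2, 3}
Tree: B1–B2, B2–B3

Each bag holds 2 vertices, so the decomposition has width 1, which upper-bounds the treewidth. Any graph with an edge has treewidth ≥ 1, and G has the edge 4–1. Therefore the treewidth is 1.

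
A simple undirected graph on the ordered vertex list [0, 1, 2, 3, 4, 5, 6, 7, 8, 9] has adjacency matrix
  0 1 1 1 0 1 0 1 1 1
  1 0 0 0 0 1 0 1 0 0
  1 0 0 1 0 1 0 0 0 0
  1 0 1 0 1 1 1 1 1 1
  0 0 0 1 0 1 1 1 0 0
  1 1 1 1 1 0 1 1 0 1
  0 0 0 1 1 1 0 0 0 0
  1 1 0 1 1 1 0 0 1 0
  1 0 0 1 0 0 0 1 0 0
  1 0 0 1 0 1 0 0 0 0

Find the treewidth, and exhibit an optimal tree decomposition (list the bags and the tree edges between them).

The largest bag has 4 vertices, giving width 3; this decomposition certifies tw(G) ≤ 3. On the other hand G contains the 4-clique {0, 1, 5, 7}. A clique must lie in a single bag of any decomposition, so no decomposition can have width below 3. Therefore the treewidth is 3.

Treewidth 3.
One such decomposition:
Bags: B1 = {0, 2, 3, 5}  B2 = {0, 3, 5, 9}  B3 = {0, 3, 5, 7}  B4 = {0, 3, 7, 8}  B5 = {3, 4, 5, 7}  B6 = {0, 1, 5, 7}  B7 = {3, 4, 5, 6}
Tree: B1–B2, B1–B3, B3–B4, B3–B5, B3–B6, B5–B7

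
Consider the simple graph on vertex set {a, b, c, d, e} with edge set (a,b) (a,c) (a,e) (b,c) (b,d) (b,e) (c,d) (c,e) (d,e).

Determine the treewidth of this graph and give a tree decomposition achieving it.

The largest bag has 4 vertices, giving width 3; this decomposition certifies tw(G) ≤ 3. For the lower bound, the 4 vertices {b, c, d, e} are pairwise adjacent, and any tree decomposition puts a clique entirely inside one bag — forcing width ≥ 3. Therefore the treewidth is 3.

Treewidth 3.
One such decomposition:
Bags: B1 = {a, b, c, e}  B2 = {b, c, d, e}
Tree: B1–B2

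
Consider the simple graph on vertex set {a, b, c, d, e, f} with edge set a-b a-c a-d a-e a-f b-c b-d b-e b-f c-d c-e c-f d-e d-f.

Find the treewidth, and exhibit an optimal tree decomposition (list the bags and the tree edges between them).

Every bag has size at most 5, so the width is 5 − 1 = 4 and tw(G) ≤ 4. On the other hand G contains the 5-clique {a, b, c, d, e}. A clique must lie in a single bag of any decomposition, so no decomposition can have width below 4. Combining the bounds, tw(G) = 4.

Treewidth 4.
One such decomposition:
Bags: B1 = {a, b, c, d, e}  B2 = {a, b, c, d, f}
Tree: B1–B2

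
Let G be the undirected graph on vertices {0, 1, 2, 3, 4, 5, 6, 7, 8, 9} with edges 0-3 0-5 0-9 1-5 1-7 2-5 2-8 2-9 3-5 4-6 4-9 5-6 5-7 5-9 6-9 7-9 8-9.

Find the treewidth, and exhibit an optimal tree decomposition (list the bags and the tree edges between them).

Each bag holds 3 vertices, so the decomposition has width 2, which upper-bounds the treewidth. Conversely, {2, 8, 9} is a clique of size 3, and the vertices of any clique must share a bag in every tree decomposition; so some bag has ≥ 3 vertices and tw(G) ≥ 2. The upper and lower bounds meet at 2, so that is the treewidth.

Treewidth 2.
One such decomposition:
Bags: B1 = {2, 5, 9}  B2 = {5, 6, 9}  B3 = {5, 7, 9}  B4 = {4, 6, 9}  B5 = {2, 8, 9}  B6 = {0, 5, 9}  B7 = {0, 3, 5}  B8 = {1, 5, 7}
Tree: B1–B2, B1–B3, B2–B4, B1–B5, B1–B6, B6–B7, B3–B8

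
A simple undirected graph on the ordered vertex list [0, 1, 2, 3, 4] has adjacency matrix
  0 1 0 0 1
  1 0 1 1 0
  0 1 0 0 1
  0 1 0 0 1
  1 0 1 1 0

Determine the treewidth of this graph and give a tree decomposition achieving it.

Treewidth 2.
One optimal decomposition is:
Bags: B1 = {1, 3, 4}  B2 = {1, 2, 4}  B3 = {0, 1, 4}
Tree: B1–B2, B2–B3

Every bag has size at most 3, so the width is 3 − 1 = 2 and tw(G) ≤ 2. Since 3–1–2–4–3 is a cycle in G, G is not acyclic. Forests are exactly the graphs of treewidth ≤ 1, so tw(G) ≥ 2. Combining the bounds, tw(G) = 2.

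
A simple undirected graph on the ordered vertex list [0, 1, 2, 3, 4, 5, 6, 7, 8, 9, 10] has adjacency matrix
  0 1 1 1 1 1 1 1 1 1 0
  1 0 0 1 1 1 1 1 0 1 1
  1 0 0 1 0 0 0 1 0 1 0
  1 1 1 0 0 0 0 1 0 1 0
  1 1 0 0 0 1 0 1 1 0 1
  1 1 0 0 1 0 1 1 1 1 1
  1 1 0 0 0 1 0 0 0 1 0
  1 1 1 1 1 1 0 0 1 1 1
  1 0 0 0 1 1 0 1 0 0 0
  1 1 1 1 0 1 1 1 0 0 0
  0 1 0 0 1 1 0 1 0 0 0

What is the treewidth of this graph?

A width-4 tree decomposition is:
Bags: B1 = {0, 1, 4, 5, 7}  B2 = {0, 1, 5, 7, 9}  B3 = {0, 1, 3, 7, 9}  B4 = {0, 1, 5, 6, 9}  B5 = {1, 4, 5, 7, 10}  B6 = {0, 4, 5, 7, 8}  B7 = {0, 2, 3, 7, 9}
Tree: B1–B2, B2–B3, B2–B4, B1–B5, B1–B6, B3–B7
Each bag holds 5 vertices, so the decomposition has width 4, which upper-bounds the treewidth. On the other hand G contains the 5-clique {0, 1, 5, 6, 9}. A clique must lie in a single bag of any decomposition, so no decomposition can have width below 4. The upper and lower bounds meet at 4, so that is the treewidth.

4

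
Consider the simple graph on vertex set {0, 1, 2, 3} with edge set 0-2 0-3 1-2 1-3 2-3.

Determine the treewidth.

2

A width-2 tree decomposition is:
Bags: B1 = {1, 2, 3}  B2 = {0, 2, 3}
Tree: B1–B2
The largest bag has 3 vertices, giving width 2; this decomposition certifies tw(G) ≤ 2. On the other hand G contains the 3-clique {0, 2, 3}. A clique must lie in a single bag of any decomposition, so no decomposition can have width below 2. Combining the bounds, tw(G) = 2.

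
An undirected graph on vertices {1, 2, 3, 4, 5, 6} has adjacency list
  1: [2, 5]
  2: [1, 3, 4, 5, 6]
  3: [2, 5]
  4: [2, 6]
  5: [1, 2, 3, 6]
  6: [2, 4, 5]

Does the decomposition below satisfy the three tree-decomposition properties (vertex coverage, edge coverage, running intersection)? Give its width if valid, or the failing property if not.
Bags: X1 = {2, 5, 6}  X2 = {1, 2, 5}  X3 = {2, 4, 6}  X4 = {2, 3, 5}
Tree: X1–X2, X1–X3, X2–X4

Yes; width 2.

Every vertex of G appears in some bag (union = {1, 2, 3, 4, 5, 6}); every edge is covered by a bag; and for each vertex v the set of bags containing v is connected in the bag tree. The decomposition is therefore valid. The largest bag has 3 vertices, so the width is 2.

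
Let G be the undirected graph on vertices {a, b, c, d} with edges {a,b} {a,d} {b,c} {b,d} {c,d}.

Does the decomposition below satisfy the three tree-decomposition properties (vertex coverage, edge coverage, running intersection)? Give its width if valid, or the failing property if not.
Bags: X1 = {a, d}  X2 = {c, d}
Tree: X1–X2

No — vertex b appears in no bag.

A tree decomposition must satisfy three properties: every vertex lies in some bag; for every edge, both endpoints lie together in some bag; and for every vertex, the bags containing it form a connected subtree. Here vertex b appears in no bag, so the decomposition is invalid.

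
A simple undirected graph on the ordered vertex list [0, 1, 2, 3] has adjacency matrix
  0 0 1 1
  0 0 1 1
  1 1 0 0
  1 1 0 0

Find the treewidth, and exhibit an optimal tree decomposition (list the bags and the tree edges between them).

Treewidth 2.
Bags: B1 = {0, 1, 3}  B2 = {0, 1, 2}
Tree: B1–B2

The largest bag has 3 vertices, giving width 2; this decomposition certifies tw(G) ≤ 2. For the lower bound, G contains the cycle 0–3–1–2–0, so G is not a forest; only forests have treewidth ≤ 1, hence tw(G) ≥ 2. Therefore the treewidth is 2.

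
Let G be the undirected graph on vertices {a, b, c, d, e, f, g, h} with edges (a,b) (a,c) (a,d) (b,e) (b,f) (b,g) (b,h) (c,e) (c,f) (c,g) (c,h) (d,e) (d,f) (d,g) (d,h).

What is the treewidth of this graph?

A width-3 tree decomposition is:
Bags: B1 = {a, b, c, d}  B2 = {b, c, d, f}  B3 = {b, c, d, g}  B4 = {b, c, d, h}  B5 = {b, c, d, e}
Tree: B1–B2, B2–B3, B3–B4, B4–B5
Every bag has size at most 4, so the width is 4 − 1 = 3 and tw(G) ≤ 3. For the lower bound: the 4 vertex sets {a,b}, {d,f}, {c}, {g} are disjoint, each induces a connected subgraph, and every pair is joined by at least one edge of G. Contracting each set to a single vertex therefore yields K_{4} as a minor, and since treewidth is minor-monotone, tw(G) ≥ tw(K_{4}) = 3. The upper and lower bounds meet at 3, so that is the treewidth.

3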